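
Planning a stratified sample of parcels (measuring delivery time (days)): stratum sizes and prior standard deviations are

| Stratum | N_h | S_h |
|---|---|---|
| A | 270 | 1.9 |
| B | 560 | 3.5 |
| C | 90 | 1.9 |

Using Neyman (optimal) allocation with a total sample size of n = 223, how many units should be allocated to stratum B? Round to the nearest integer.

Neyman allocation: n_h = n · N_h S_h / Σ N_i S_i, with n = 223.
  stratum A: N_h·S_h = 270·1.9 = 513.00
  stratum B: N_h·S_h = 560·3.5 = 1960.00
  stratum C: N_h·S_h = 90·1.9 = 171.00
Σ N_h S_h = 2644.00
n for stratum B = 223·1960.00/2644.00 = 165.310 → 165

165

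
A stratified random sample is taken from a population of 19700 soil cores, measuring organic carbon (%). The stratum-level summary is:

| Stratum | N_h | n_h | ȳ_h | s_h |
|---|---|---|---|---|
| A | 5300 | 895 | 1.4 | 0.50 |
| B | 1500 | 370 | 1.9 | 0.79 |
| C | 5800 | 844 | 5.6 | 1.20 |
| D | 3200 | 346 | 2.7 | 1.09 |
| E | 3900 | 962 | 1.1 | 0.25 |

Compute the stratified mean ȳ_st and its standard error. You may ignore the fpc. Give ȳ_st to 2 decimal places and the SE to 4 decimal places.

ȳ_st ≈ 2.83, SE ≈ 0.0165

ȳ_st = Σ W_h ȳ_h = (5300·1.4 + 1500·1.9 + 5800·5.6 + 3200·2.7 + 3900·1.1)/19700 = 2.82640
V̂(ȳ_st) = Σ W_h² s_h²/n_h, with W_h = N_h/N and N = 19700:
  stratum A: (5300/19700)²·0.50²/895 = 2.02179e-05
  stratum B: (1500/19700)²·0.79²/370 = 9.77918e-06
  stratum C: (5800/19700)²·1.20²/844 = 0.000147892
  stratum D: (3200/19700)²·1.09²/346 = 9.06034e-05
  stratum E: (3900/19700)²·0.25²/962 = 2.54625e-06
V̂(ȳ_st) = 0.000271038
SE(ȳ_st) = √0.000271038 = 0.0164632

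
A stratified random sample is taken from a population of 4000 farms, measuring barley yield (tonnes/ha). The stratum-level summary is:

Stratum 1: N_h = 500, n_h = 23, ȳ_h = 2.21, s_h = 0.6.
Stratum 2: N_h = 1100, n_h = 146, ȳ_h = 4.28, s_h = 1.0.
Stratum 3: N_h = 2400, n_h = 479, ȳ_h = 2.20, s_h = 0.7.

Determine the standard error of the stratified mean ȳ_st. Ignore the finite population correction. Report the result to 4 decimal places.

V̂(ȳ_st) = Σ W_h² s_h²/n_h, with W_h = N_h/N and N = 4000:
  stratum 1: (500/4000)²·0.6²/23 = 0.000244565
  stratum 2: (1100/4000)²·1.0²/146 = 0.000517979
  stratum 3: (2400/4000)²·0.7²/479 = 0.000368267
V̂(ȳ_st) = 0.00113081
SE(ȳ_st) = √0.00113081 = 0.0336275

SE(ȳ_st) ≈ 0.0336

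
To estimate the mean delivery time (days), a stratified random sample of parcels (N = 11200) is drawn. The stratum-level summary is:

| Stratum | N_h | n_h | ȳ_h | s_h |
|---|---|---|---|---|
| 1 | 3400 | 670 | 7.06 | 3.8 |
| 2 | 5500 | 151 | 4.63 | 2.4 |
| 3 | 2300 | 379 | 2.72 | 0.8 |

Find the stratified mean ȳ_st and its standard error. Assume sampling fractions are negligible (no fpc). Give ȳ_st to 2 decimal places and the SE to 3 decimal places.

ȳ_st ≈ 4.98, SE ≈ 0.106

ȳ_st = Σ W_h ȳ_h = (3400·7.06 + 5500·4.63 + 2300·2.72)/11200 = 4.97545
V̂(ȳ_st) = Σ W_h² s_h²/n_h, with W_h = N_h/N and N = 11200:
  stratum 1: (3400/11200)²·3.8²/670 = 0.00198616
  stratum 2: (5500/11200)²·2.4²/151 = 0.00919888
  stratum 3: (2300/11200)²·0.8²/379 = 7.12132e-05
V̂(ȳ_st) = 0.0112563
SE(ȳ_st) = √0.0112563 = 0.106095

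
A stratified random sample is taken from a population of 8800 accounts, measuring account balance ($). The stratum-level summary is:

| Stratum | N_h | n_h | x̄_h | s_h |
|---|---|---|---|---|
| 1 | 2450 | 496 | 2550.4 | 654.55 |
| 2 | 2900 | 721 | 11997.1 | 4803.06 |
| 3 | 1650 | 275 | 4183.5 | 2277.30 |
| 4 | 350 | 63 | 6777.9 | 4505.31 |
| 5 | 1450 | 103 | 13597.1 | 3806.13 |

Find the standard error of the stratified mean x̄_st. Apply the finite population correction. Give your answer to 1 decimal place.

SE(x̄_st) ≈ 84.7

V̂(x̄_st) = Σ W_h² (1 − n_h/N_h) s_h²/n_h, with W_h = N_h/N and N = 8800:
  stratum 1: (2450/8800)²·(1 − 496/2450)·654.55²/496 = 53.3985
  stratum 2: (2900/8800)²·(1 − 721/2900)·4803.06²/721 = 2610.9
  stratum 3: (1650/8800)²·(1 − 275/1650)·2277.30²/275 = 552.496
  stratum 4: (350/8800)²·(1 − 63/350)·4505.31²/63 = 417.92
  stratum 5: (1450/8800)²·(1 − 103/1450)·3806.13²/103 = 3547.32
V̂(x̄_st) = 7182.04
SE(x̄_st) = √7182.04 = 84.7469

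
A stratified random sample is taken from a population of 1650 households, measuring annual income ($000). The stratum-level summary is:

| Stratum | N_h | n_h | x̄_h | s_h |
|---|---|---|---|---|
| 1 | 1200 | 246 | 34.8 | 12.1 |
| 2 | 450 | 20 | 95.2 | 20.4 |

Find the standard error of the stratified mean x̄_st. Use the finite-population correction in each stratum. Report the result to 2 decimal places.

V̂(x̄_st) = Σ W_h² (1 − n_h/N_h) s_h²/n_h, with W_h = N_h/N and N = 1650:
  stratum 1: (1200/1650)²·(1 − 246/1200)·12.1²/246 = 0.250263
  stratum 2: (450/1650)²·(1 − 20/450)·20.4²/20 = 1.47892
V̂(x̄_st) = 1.72918
SE(x̄_st) = √1.72918 = 1.31498

SE(x̄_st) ≈ 1.31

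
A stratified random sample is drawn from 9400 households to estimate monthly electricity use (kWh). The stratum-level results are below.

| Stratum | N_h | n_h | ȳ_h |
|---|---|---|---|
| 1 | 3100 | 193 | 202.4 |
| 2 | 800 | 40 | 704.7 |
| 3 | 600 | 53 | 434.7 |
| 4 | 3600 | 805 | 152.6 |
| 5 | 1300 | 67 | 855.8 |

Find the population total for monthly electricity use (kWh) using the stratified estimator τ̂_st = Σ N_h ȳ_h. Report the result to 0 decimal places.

τ̂_st = Σ N_h ȳ_h = 3100·202.4 + 800·704.7 + 600·434.7 + 3600·152.6 + 1300·855.8 = 3113920

τ̂_st ≈ 3113920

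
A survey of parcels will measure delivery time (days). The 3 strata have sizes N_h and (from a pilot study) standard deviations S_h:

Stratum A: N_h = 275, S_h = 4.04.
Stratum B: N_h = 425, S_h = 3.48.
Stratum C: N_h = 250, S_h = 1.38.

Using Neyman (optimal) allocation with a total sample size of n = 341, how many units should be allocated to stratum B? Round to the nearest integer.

172

Neyman allocation: n_h = n · N_h S_h / Σ N_i S_i, with n = 341.
  stratum A: N_h·S_h = 275·4.04 = 1111.00
  stratum B: N_h·S_h = 425·3.48 = 1479.00
  stratum C: N_h·S_h = 250·1.38 = 345.00
Σ N_h S_h = 2935.00
n for stratum B = 341·1479.00/2935.00 = 171.836 → 172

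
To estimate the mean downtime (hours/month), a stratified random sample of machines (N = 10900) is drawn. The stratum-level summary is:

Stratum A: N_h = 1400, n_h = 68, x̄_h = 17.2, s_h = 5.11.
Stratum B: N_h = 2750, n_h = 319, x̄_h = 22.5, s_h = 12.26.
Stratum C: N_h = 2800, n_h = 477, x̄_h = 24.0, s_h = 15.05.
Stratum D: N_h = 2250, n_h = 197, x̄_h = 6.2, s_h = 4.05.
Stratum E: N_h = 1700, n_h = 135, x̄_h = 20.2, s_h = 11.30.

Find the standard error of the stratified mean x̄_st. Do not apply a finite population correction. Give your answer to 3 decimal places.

SE(x̄_st) ≈ 0.307

V̂(x̄_st) = Σ W_h² s_h²/n_h, with W_h = N_h/N and N = 10900:
  stratum A: (1400/10900)²·5.11²/68 = 0.00633484
  stratum B: (2750/10900)²·12.26²/319 = 0.0299918
  stratum C: (2800/10900)²·15.05²/477 = 0.0313341
  stratum D: (2250/10900)²·4.05²/197 = 0.00354777
  stratum E: (1700/10900)²·11.30²/135 = 0.0230074
V̂(x̄_st) = 0.094216
SE(x̄_st) = √0.094216 = 0.306946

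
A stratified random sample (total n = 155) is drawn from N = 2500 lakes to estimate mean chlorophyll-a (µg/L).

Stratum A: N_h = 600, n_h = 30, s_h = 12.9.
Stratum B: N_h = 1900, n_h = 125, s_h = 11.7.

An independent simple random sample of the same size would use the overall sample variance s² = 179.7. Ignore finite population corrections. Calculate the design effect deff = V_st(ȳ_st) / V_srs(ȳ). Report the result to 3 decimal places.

V̂(ȳ_st) = Σ W_h² s_h²/n_h, with W_h = N_h/N and N = 2500:
  stratum A: (600/2500)²·12.9²/30 = 0.319507
  stratum B: (1900/2500)²·11.7²/125 = 0.632541
V_st = 0.952049
V_srs = s²/n = 179.7/155 = 1.15935
deff = V_st / V_srs = 0.952049/1.15935 = 0.8212

deff ≈ 0.821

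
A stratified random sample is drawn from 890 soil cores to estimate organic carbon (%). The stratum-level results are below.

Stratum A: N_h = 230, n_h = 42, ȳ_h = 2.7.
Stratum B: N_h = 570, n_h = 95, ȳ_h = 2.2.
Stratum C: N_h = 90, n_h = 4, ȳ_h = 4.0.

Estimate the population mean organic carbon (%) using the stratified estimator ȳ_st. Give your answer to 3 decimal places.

N = Σ N_h = 890. Stratum weights W_h = N_h/N.
ȳ_st = (230·2.7 + 570·2.2 + 90·4.0) / 890 = 2.51124

ȳ_st ≈ 2.511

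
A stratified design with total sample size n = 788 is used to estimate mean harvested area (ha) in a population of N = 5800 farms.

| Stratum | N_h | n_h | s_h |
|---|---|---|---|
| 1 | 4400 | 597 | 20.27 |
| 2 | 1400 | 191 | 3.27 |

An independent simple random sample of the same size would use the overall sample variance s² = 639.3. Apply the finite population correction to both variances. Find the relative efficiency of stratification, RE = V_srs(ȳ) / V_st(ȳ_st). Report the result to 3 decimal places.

V̂(ȳ_st) = Σ W_h² (1 − n_h/N_h) s_h²/n_h, with W_h = N_h/N and N = 5800:
  stratum 1: (4400/5800)²·(1 − 597/4400)·20.27²/597 = 0.342339
  stratum 2: (1400/5800)²·(1 − 191/1400)·3.27²/191 = 0.00281683
V_st = 0.345156
V_srs = (1 − 788/5800)·639.3/788 = 0.70107
Relative efficiency = V_srs / V_st = 0.70107/0.345156 = 2.0312

RE ≈ 2.031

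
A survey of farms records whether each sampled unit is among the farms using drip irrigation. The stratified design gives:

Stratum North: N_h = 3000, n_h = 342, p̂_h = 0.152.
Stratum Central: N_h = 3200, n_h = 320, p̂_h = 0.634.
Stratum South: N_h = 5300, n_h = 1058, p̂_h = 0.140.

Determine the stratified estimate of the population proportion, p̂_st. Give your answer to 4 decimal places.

p̂_st ≈ 0.2806

N = 11500; stratum weights W_h = N_h/N.
p̂_st = Σ W_h p̂_h = (3000·0.152 + 3200·0.634 + 5300·0.140)/11500 = 0.28059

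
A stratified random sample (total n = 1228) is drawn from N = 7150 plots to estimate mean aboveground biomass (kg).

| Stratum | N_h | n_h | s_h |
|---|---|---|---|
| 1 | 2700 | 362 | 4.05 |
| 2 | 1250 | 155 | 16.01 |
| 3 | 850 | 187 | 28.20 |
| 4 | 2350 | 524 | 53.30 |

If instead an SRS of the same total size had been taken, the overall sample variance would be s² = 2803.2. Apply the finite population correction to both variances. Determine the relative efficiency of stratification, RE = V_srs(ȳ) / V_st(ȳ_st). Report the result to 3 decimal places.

RE ≈ 3.426

V̂(ȳ_st) = Σ W_h² (1 − n_h/N_h) s_h²/n_h, with W_h = N_h/N and N = 7150:
  stratum 1: (2700/7150)²·(1 − 362/2700)·4.05²/362 = 0.00559497
  stratum 2: (1250/7150)²·(1 − 155/1250)·16.01²/155 = 0.0442755
  stratum 3: (850/7150)²·(1 − 187/850)·28.20²/187 = 0.0468789
  stratum 4: (2350/7150)²·(1 − 524/2350)·53.30²/524 = 0.455072
V_st = 0.551821
V_srs = (1 − 1228/7150)·2803.2/1228 = 1.89068
Relative efficiency = V_srs / V_st = 1.89068/0.551821 = 3.4263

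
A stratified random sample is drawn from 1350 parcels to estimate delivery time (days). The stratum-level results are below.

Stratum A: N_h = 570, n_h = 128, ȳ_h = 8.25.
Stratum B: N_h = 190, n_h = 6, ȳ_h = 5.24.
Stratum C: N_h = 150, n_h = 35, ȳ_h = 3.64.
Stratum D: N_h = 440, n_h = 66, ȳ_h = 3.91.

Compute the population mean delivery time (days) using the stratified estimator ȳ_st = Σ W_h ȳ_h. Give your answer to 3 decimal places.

N = Σ N_h = 1350. Stratum weights W_h = N_h/N.
ȳ_st = (570·8.25 + 190·5.24 + 150·3.64 + 440·3.91) / 1350 = 5.89963

ȳ_st ≈ 5.900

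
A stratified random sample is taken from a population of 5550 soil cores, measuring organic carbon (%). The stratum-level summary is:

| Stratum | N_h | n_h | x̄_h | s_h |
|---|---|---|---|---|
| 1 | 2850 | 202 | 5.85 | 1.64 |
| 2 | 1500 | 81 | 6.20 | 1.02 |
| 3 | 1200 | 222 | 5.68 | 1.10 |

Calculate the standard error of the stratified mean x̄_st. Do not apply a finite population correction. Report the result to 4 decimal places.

V̂(x̄_st) = Σ W_h² s_h²/n_h, with W_h = N_h/N and N = 5550:
  stratum 1: (2850/5550)²·1.64²/202 = 0.00351107
  stratum 2: (1500/5550)²·1.02²/81 = 0.000938236
  stratum 3: (1200/5550)²·1.10²/222 = 0.000254806
V̂(x̄_st) = 0.00470412
SE(x̄_st) = √0.00470412 = 0.0685866

SE(x̄_st) ≈ 0.0686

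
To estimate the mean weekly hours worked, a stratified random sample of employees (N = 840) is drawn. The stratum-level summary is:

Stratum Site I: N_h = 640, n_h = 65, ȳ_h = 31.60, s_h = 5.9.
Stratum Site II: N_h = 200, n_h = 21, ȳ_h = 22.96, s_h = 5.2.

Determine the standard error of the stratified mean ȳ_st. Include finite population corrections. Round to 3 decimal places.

SE(ȳ_st) ≈ 0.587

V̂(ȳ_st) = Σ W_h² (1 − n_h/N_h) s_h²/n_h, with W_h = N_h/N and N = 840:
  stratum Site I: (640/840)²·(1 − 65/640)·5.9²/65 = 0.279306
  stratum Site II: (200/840)²·(1 − 21/200)·5.2²/21 = 0.0653299
V̂(ȳ_st) = 0.344636
SE(ȳ_st) = √0.344636 = 0.587057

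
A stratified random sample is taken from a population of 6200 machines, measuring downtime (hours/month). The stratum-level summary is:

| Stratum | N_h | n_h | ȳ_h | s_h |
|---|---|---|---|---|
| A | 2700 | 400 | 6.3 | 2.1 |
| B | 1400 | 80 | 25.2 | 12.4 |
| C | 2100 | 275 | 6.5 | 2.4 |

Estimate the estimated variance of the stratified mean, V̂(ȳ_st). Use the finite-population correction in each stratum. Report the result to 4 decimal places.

V̂(ȳ_st) ≈ 0.0963

V̂(ȳ_st) = Σ W_h² (1 − n_h/N_h) s_h²/n_h, with W_h = N_h/N and N = 6200:
  stratum A: (2700/6200)²·(1 − 400/2700)·2.1²/400 = 0.00178109
  stratum B: (1400/6200)²·(1 − 80/1400)·12.4²/80 = 0.0924
  stratum C: (2100/6200)²·(1 − 275/2100)·2.4²/275 = 0.00208828
V̂(ȳ_st) = 0.0962694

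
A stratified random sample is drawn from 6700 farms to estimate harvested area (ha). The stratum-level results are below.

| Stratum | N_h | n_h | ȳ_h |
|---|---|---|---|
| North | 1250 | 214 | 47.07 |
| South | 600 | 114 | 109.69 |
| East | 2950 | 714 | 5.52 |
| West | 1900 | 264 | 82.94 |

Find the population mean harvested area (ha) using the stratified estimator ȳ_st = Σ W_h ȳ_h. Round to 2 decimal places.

ȳ_st ≈ 44.56

N = Σ N_h = 6700. Stratum weights W_h = N_h/N.
ȳ_st = (1250·47.07 + 600·109.69 + 2950·5.52 + 1900·82.94) / 6700 = 44.5554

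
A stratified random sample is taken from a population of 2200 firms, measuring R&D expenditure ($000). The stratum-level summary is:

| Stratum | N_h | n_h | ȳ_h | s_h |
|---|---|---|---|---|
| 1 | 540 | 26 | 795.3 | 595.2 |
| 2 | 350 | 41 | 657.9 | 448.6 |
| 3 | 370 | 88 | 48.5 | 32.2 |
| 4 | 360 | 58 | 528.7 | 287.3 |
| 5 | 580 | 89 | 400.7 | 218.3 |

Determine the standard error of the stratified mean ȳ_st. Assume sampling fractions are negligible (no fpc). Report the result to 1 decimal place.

SE(ȳ_st) ≈ 31.9

V̂(ȳ_st) = Σ W_h² s_h²/n_h, with W_h = N_h/N and N = 2200:
  stratum 1: (540/2200)²·595.2²/26 = 820.908
  stratum 2: (350/2200)²·448.6²/41 = 124.23
  stratum 3: (370/2200)²·32.2²/88 = 0.333263
  stratum 4: (360/2200)²·287.3²/58 = 38.1068
  stratum 5: (580/2200)²·218.3²/89 = 37.2159
V̂(ȳ_st) = 1020.79
SE(ȳ_st) = √1020.79 = 31.9499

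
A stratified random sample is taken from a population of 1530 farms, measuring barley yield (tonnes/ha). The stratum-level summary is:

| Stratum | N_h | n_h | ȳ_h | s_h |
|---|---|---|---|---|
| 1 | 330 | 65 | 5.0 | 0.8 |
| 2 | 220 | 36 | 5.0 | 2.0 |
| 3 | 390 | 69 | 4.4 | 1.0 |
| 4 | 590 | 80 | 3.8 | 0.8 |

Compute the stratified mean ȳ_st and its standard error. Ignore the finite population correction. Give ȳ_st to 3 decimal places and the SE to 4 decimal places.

ȳ_st ≈ 4.384, SE ≈ 0.0699

ȳ_st = Σ W_h ȳ_h = (330·5.0 + 220·5.0 + 390·4.4 + 590·3.8)/1530 = 4.38431
V̂(ȳ_st) = Σ W_h² s_h²/n_h, with W_h = N_h/N and N = 1530:
  stratum 1: (330/1530)²·0.8²/65 = 0.000458049
  stratum 2: (220/1530)²·2.0²/36 = 0.00229731
  stratum 3: (390/1530)²·1.0²/69 = 0.000941667
  stratum 4: (590/1530)²·0.8²/80 = 0.00118963
V̂(ȳ_st) = 0.00488666
SE(ȳ_st) = √0.00488666 = 0.0699046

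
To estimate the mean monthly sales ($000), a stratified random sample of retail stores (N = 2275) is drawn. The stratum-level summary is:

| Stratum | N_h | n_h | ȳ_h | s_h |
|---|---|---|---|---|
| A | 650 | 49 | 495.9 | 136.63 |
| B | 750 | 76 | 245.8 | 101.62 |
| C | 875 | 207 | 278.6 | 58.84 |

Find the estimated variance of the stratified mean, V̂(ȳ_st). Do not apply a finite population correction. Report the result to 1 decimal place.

V̂(ȳ_st) = Σ W_h² s_h²/n_h, with W_h = N_h/N and N = 2275:
  stratum A: (650/2275)²·136.63²/49 = 31.1
  stratum B: (750/2275)²·101.62²/76 = 14.7674
  stratum C: (875/2275)²·58.84²/207 = 2.47416
V̂(ȳ_st) = 48.3415

V̂(ȳ_st) ≈ 48.3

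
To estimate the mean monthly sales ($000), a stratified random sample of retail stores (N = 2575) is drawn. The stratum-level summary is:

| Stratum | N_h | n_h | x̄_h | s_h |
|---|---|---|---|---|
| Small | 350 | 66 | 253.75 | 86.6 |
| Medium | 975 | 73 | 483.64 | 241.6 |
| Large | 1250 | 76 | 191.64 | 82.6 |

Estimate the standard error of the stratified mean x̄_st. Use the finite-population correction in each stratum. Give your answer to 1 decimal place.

V̂(x̄_st) = Σ W_h² (1 − n_h/N_h) s_h²/n_h, with W_h = N_h/N and N = 2575:
  stratum Small: (350/2575)²·(1 − 66/350)·86.6²/66 = 1.70343
  stratum Medium: (975/2575)²·(1 − 73/975)·241.6²/73 = 106.054
  stratum Large: (1250/2575)²·(1 − 76/1250)·82.6²/76 = 19.8687
V̂(x̄_st) = 127.626
SE(x̄_st) = √127.626 = 11.2972

SE(x̄_st) ≈ 11.3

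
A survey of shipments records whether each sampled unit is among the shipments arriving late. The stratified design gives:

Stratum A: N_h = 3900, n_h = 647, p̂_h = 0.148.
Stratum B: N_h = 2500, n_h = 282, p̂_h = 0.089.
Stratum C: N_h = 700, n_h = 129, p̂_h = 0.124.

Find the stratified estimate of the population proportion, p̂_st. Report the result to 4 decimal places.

N = 7100; stratum weights W_h = N_h/N.
p̂_st = Σ W_h p̂_h = (3900·0.148 + 2500·0.089 + 700·0.124)/7100 = 0.12486

p̂_st ≈ 0.1249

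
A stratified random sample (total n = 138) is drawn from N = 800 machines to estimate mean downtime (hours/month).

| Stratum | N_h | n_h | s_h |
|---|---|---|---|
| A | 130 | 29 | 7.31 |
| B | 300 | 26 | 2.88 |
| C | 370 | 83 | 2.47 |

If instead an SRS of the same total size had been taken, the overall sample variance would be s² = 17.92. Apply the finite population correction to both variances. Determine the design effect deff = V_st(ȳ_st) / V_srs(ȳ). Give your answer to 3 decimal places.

deff ≈ 0.847

V̂(ȳ_st) = Σ W_h² (1 − n_h/N_h) s_h²/n_h, with W_h = N_h/N and N = 800:
  stratum A: (130/800)²·(1 − 29/130)·7.31²/29 = 0.0378026
  stratum B: (300/800)²·(1 − 26/300)·2.88²/26 = 0.0409735
  stratum C: (370/800)²·(1 − 83/370)·2.47²/83 = 0.0121961
V_st = 0.0909722
V_srs = (1 − 138/800)·17.92/138 = 0.107455
deff = V_st / V_srs = 0.0909722/0.107455 = 0.8466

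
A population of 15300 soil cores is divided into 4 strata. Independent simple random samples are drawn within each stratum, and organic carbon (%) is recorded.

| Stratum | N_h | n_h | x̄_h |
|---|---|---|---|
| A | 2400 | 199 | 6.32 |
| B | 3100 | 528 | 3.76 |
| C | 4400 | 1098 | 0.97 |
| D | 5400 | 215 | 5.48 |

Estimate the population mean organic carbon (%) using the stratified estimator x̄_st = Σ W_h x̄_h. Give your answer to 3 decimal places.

x̄_st ≈ 3.966

N = Σ N_h = 15300. Stratum weights W_h = N_h/N.
x̄_st = (2400·6.32 + 3100·3.76 + 4400·0.97 + 5400·5.48) / 15300 = 3.96627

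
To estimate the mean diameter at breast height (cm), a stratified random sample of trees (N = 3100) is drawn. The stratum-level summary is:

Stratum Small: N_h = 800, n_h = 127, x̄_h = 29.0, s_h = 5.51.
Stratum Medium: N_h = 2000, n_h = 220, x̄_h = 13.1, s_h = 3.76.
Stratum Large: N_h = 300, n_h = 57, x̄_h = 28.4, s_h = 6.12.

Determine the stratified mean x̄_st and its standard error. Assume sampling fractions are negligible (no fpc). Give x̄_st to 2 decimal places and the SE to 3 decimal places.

x̄_st ≈ 18.68, SE ≈ 0.221

x̄_st = Σ W_h x̄_h = (800·29.0 + 2000·13.1 + 300·28.4)/3100 = 18.68387
V̂(x̄_st) = Σ W_h² s_h²/n_h, with W_h = N_h/N and N = 3100:
  stratum Small: (800/3100)²·5.51²/127 = 0.0159205
  stratum Medium: (2000/3100)²·3.76²/220 = 0.0267479
  stratum Large: (300/3100)²·6.12²/57 = 0.00615385
V̂(x̄_st) = 0.0488222
SE(x̄_st) = √0.0488222 = 0.220958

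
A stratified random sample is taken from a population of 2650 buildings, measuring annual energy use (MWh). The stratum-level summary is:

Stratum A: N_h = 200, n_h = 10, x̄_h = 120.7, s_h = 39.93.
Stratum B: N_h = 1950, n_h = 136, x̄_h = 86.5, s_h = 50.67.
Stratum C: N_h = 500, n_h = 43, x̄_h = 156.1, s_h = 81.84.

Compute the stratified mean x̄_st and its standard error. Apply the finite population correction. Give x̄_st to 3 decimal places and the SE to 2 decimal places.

x̄_st = Σ W_h x̄_h = (200·120.7 + 1950·86.5 + 500·156.1)/2650 = 102.21321
V̂(x̄_st) = Σ W_h² (1 − n_h/N_h) s_h²/n_h, with W_h = N_h/N and N = 2650:
  stratum A: (200/2650)²·(1 − 10/200)·39.93²/10 = 0.862761
  stratum B: (1950/2650)²·(1 − 136/1950)·50.67²/136 = 9.50918
  stratum C: (500/2650)²·(1 − 43/500)·81.84²/43 = 5.06824
V̂(x̄_st) = 15.4402
SE(x̄_st) = √15.4402 = 3.9294

x̄_st ≈ 102.213, SE ≈ 3.93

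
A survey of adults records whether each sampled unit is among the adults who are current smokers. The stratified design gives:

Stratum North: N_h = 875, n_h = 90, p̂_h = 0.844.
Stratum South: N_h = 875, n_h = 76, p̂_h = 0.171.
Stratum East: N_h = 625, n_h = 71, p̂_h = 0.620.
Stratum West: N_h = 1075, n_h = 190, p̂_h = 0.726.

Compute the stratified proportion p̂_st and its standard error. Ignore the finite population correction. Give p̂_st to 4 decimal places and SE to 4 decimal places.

p̂_st ≈ 0.5960, SE ≈ 0.0207

N = 3450; stratum weights W_h = N_h/N.
p̂_st = Σ W_h p̂_h = (875·0.844 + 875·0.171 + 625·0.620 + 1075·0.726)/3450 = 0.59596
V̂(p̂_st) = Σ W_h² p̂_h(1−p̂_h)/(n_h−1):
  stratum North: (875/3450)²·0.844·0.156/89 = 9.51601e-05
  stratum South: (875/3450)²·0.171·0.829/75 = 0.000121581
  stratum East: (625/3450)²·0.620·0.380/70 = 0.000110458
  stratum West: (1075/3450)²·0.726·0.274/189 = 0.000102189
V̂(p̂_st) = 0.000429389; SE = √V̂ = 0.0207217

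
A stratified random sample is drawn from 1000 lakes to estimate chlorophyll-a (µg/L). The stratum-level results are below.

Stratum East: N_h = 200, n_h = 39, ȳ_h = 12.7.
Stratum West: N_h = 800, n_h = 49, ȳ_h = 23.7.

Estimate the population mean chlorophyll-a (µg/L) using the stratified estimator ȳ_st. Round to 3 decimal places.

N = Σ N_h = 1000. Stratum weights W_h = N_h/N.
ȳ_st = (200·12.7 + 800·23.7) / 1000 = 21.50000

ȳ_st ≈ 21.500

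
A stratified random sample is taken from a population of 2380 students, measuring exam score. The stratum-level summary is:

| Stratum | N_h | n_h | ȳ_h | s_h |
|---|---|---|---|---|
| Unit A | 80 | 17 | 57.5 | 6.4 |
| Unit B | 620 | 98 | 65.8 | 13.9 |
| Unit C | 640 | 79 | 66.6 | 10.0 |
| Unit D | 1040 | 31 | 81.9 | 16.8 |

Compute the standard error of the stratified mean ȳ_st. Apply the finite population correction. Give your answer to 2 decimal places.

SE(ȳ_st) ≈ 1.37

V̂(ȳ_st) = Σ W_h² (1 − n_h/N_h) s_h²/n_h, with W_h = N_h/N and N = 2380:
  stratum Unit A: (80/2380)²·(1 − 17/80)·6.4²/17 = 0.00214382
  stratum Unit B: (620/2380)²·(1 − 98/620)·13.9²/98 = 0.112645
  stratum Unit C: (640/2380)²·(1 − 79/640)·10.0²/79 = 0.0802346
  stratum Unit D: (1040/2380)²·(1 − 31/1040)·16.8²/31 = 1.68666
V̂(ȳ_st) = 1.88168
SE(ȳ_st) = √1.88168 = 1.37174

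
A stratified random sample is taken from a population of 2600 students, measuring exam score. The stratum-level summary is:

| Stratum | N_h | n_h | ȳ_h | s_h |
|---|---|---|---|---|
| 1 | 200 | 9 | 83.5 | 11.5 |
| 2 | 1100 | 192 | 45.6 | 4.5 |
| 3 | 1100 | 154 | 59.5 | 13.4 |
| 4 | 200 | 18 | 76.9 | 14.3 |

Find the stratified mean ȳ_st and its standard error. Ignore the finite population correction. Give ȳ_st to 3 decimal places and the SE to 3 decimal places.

ȳ_st ≈ 56.804, SE ≈ 0.618

ȳ_st = Σ W_h ȳ_h = (200·83.5 + 1100·45.6 + 1100·59.5 + 200·76.9)/2600 = 56.80385
V̂(ȳ_st) = Σ W_h² s_h²/n_h, with W_h = N_h/N and N = 2600:
  stratum 1: (200/2600)²·11.5²/9 = 0.0869494
  stratum 2: (1100/2600)²·4.5²/192 = 0.0188783
  stratum 3: (1100/2600)²·13.4²/154 = 0.208702
  stratum 4: (200/2600)²·14.3²/18 = 0.0672222
V̂(ȳ_st) = 0.381752
SE(ȳ_st) = √0.381752 = 0.617861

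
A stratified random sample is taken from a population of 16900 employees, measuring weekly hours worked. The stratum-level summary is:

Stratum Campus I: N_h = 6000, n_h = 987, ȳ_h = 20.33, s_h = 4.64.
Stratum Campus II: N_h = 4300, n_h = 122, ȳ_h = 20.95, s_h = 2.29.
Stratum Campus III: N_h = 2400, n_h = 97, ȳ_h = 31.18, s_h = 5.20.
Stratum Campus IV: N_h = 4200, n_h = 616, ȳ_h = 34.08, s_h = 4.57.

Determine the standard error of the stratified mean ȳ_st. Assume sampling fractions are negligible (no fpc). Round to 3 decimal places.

V̂(ȳ_st) = Σ W_h² s_h²/n_h, with W_h = N_h/N and N = 16900:
  stratum Campus I: (6000/16900)²·4.64²/987 = 0.00274946
  stratum Campus II: (4300/16900)²·2.29²/122 = 0.00278275
  stratum Campus III: (2400/16900)²·5.20²/97 = 0.00562191
  stratum Campus IV: (4200/16900)²·4.57²/616 = 0.002094
V̂(ȳ_st) = 0.0132481
SE(ȳ_st) = √0.0132481 = 0.115101

SE(ȳ_st) ≈ 0.115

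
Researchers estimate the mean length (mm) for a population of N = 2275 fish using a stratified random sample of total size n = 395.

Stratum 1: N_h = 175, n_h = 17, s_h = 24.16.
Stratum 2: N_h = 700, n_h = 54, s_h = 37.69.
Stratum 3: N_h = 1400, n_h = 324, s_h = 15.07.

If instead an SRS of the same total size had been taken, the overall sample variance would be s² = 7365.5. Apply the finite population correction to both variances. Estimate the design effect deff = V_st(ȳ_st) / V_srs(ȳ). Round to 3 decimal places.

deff ≈ 0.174

V̂(ȳ_st) = Σ W_h² (1 − n_h/N_h) s_h²/n_h, with W_h = N_h/N and N = 2275:
  stratum 1: (175/2275)²·(1 − 17/175)·24.16²/17 = 0.183433
  stratum 2: (700/2275)²·(1 − 54/700)·37.69²/54 = 2.2984
  stratum 3: (1400/2275)²·(1 − 324/1400)·15.07²/324 = 0.204014
V_st = 2.68585
V_srs = (1 − 395/2275)·7365.5/395 = 15.4093
deff = V_st / V_srs = 2.68585/15.4093 = 0.1743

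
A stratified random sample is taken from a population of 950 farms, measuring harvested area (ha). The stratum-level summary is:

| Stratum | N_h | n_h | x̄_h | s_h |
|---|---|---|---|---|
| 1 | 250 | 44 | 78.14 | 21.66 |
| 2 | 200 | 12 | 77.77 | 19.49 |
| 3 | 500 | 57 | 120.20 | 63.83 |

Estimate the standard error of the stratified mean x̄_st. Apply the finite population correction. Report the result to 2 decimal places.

V̂(x̄_st) = Σ W_h² (1 − n_h/N_h) s_h²/n_h, with W_h = N_h/N and N = 950:
  stratum 1: (250/950)²·(1 − 44/250)·21.66²/44 = 0.608449
  stratum 2: (200/950)²·(1 − 12/200)·19.49²/12 = 1.31881
  stratum 3: (500/950)²·(1 − 57/500)·63.83²/57 = 17.5429
V̂(x̄_st) = 19.4702
SE(x̄_st) = √19.4702 = 4.4125

SE(x̄_st) ≈ 4.41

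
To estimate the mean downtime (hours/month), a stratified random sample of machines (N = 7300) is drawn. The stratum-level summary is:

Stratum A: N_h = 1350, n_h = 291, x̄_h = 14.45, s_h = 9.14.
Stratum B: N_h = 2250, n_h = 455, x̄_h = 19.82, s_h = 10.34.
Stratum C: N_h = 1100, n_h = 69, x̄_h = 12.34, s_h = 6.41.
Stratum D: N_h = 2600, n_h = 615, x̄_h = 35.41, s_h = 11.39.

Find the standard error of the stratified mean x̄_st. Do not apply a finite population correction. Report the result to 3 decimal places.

SE(x̄_st) ≈ 0.269

V̂(x̄_st) = Σ W_h² s_h²/n_h, with W_h = N_h/N and N = 7300:
  stratum A: (1350/7300)²·9.14²/291 = 0.00981796
  stratum B: (2250/7300)²·10.34²/455 = 0.0223228
  stratum C: (1100/7300)²·6.41²/69 = 0.0135209
  stratum D: (2600/7300)²·11.39²/615 = 0.0267592
V̂(x̄_st) = 0.0724209
SE(x̄_st) = √0.0724209 = 0.269111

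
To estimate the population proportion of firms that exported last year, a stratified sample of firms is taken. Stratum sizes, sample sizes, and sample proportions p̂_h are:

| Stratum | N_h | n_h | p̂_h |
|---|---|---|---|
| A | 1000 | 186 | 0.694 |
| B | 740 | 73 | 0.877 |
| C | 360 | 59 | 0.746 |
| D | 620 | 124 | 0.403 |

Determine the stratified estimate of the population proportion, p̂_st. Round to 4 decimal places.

p̂_st ≈ 0.6843

N = 2720; stratum weights W_h = N_h/N.
p̂_st = Σ W_h p̂_h = (1000·0.694 + 740·0.877 + 360·0.746 + 620·0.403)/2720 = 0.68434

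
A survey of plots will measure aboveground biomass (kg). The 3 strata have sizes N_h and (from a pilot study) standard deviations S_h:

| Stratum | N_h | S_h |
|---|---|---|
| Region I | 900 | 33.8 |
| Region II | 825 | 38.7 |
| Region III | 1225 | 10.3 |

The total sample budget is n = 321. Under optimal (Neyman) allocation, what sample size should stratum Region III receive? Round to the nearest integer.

54

Neyman allocation: n_h = n · N_h S_h / Σ N_i S_i, with n = 321.
  stratum Region I: N_h·S_h = 900·33.8 = 30420.00
  stratum Region II: N_h·S_h = 825·38.7 = 31927.50
  stratum Region III: N_h·S_h = 1225·10.3 = 12617.50
Σ N_h S_h = 74965.00
n for stratum Region III = 321·12617.50/74965.00 = 54.028 → 54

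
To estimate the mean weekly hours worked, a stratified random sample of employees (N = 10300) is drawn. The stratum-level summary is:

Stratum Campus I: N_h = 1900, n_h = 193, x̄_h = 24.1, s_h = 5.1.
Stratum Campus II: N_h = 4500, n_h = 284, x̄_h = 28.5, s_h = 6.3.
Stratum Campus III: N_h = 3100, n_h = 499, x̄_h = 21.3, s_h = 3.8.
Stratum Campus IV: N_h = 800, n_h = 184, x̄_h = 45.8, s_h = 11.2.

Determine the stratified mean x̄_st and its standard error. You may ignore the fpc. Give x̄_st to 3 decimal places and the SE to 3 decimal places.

x̄_st = Σ W_h x̄_h = (1900·24.1 + 4500·28.5 + 3100·21.3 + 800·45.8)/10300 = 26.86505
V̂(x̄_st) = Σ W_h² s_h²/n_h, with W_h = N_h/N and N = 10300:
  stratum Campus I: (1900/10300)²·5.1²/193 = 0.00458581
  stratum Campus II: (4500/10300)²·6.3²/284 = 0.0266755
  stratum Campus III: (3100/10300)²·3.8²/499 = 0.00262129
  stratum Campus IV: (800/10300)²·11.2²/184 = 0.00411267
V̂(x̄_st) = 0.0379953
SE(x̄_st) = √0.0379953 = 0.194924

x̄_st ≈ 26.865, SE ≈ 0.195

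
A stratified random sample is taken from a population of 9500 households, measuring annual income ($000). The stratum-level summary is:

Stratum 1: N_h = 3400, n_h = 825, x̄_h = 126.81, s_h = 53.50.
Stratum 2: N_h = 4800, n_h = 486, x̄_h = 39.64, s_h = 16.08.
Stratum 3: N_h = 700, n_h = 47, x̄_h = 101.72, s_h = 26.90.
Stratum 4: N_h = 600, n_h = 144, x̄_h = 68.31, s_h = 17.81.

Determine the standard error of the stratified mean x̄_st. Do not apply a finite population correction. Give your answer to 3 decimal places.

SE(x̄_st) ≈ 0.820

V̂(x̄_st) = Σ W_h² s_h²/n_h, with W_h = N_h/N and N = 9500:
  stratum 1: (3400/9500)²·53.50²/825 = 0.44439
  stratum 2: (4800/9500)²·16.08²/486 = 0.135822
  stratum 3: (700/9500)²·26.90²/47 = 0.0835902
  stratum 4: (600/9500)²·17.81²/144 = 0.0087866
V̂(x̄_st) = 0.672589
SE(x̄_st) = √0.672589 = 0.820115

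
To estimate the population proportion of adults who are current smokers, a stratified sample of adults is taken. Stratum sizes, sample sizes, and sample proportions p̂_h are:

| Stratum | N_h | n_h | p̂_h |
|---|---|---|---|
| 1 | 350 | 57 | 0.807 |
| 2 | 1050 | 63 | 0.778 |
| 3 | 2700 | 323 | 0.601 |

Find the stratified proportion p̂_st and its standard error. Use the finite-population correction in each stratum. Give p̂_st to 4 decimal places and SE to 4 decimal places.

p̂_st ≈ 0.6639, SE ≈ 0.0217

N = 4100; stratum weights W_h = N_h/N.
p̂_st = Σ W_h p̂_h = (350·0.807 + 1050·0.778 + 2700·0.601)/4100 = 0.66391
V̂(p̂_st) = Σ W_h² (1 − n_h/N_h) p̂_h(1−p̂_h)/(n_h−1):
  stratum 1: (350/4100)²·(1 − 57/350)·0.807·0.193/56 = 1.69672e-05
  stratum 2: (1050/4100)²·(1 − 63/1050)·0.778·0.222/62 = 0.000171743
  stratum 3: (2700/4100)²·(1 − 323/2700)·0.601·0.399/322 = 0.000284326
V̂(p̂_st) = 0.000473037; SE = √V̂ = 0.0217494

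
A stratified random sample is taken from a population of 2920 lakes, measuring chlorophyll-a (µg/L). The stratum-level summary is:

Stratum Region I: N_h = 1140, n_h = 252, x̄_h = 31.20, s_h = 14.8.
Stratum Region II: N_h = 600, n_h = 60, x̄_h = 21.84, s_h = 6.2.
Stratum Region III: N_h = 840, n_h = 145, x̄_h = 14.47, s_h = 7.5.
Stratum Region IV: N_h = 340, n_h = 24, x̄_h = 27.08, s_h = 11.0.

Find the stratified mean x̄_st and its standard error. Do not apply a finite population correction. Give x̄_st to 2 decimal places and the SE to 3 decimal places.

x̄_st ≈ 23.98, SE ≈ 0.510

x̄_st = Σ W_h x̄_h = (1140·31.20 + 600·21.84 + 840·14.47 + 340·27.08)/2920 = 23.98425
V̂(x̄_st) = Σ W_h² s_h²/n_h, with W_h = N_h/N and N = 2920:
  stratum Region I: (1140/2920)²·14.8²/252 = 0.132485
  stratum Region II: (600/2920)²·6.2²/60 = 0.0270501
  stratum Region III: (840/2920)²·7.5²/145 = 0.0321031
  stratum Region IV: (340/2920)²·11.0²/24 = 0.0683544
V̂(x̄_st) = 0.259993
SE(x̄_st) = √0.259993 = 0.509895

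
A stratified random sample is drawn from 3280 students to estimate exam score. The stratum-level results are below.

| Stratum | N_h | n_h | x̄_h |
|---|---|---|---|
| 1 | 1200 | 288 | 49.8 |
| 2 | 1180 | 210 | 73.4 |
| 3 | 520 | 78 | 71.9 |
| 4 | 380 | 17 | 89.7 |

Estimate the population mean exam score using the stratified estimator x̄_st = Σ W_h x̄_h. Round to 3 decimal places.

N = Σ N_h = 3280. Stratum weights W_h = N_h/N.
x̄_st = (1200·49.8 + 1180·73.4 + 520·71.9 + 380·89.7) / 3280 = 66.41646

x̄_st ≈ 66.416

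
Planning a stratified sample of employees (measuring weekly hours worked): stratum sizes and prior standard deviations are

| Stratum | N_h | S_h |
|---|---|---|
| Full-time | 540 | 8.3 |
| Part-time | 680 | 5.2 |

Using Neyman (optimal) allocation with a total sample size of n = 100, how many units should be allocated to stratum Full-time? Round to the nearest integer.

Neyman allocation: n_h = n · N_h S_h / Σ N_i S_i, with n = 100.
  stratum Full-time: N_h·S_h = 540·8.3 = 4482.00
  stratum Part-time: N_h·S_h = 680·5.2 = 3536.00
Σ N_h S_h = 8018.00
n for stratum Full-time = 100·4482.00/8018.00 = 55.899 → 56

56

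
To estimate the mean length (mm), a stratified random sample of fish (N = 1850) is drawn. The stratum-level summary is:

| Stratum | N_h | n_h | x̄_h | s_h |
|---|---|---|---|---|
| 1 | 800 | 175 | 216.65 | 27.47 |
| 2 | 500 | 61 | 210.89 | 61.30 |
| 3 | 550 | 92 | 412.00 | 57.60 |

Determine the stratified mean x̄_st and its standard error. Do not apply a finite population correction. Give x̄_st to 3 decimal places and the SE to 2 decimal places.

x̄_st = Σ W_h x̄_h = (800·216.65 + 500·210.89 + 550·412.00)/1850 = 273.17027
V̂(x̄_st) = Σ W_h² s_h²/n_h, with W_h = N_h/N and N = 1850:
  stratum 1: (800/1850)²·27.47²/175 = 0.806336
  stratum 2: (500/1850)²·61.30²/61 = 4.49974
  stratum 3: (550/1850)²·57.60²/92 = 3.18742
V̂(x̄_st) = 8.4935
SE(x̄_st) = √8.4935 = 2.91436

x̄_st ≈ 273.170, SE ≈ 2.91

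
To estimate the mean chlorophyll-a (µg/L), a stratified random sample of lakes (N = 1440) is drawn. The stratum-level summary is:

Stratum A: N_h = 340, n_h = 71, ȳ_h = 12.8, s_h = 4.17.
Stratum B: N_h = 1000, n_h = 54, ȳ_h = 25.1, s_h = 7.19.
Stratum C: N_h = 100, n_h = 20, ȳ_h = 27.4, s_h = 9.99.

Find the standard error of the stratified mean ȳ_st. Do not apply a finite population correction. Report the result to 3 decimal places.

SE(ȳ_st) ≈ 0.707

V̂(ȳ_st) = Σ W_h² s_h²/n_h, with W_h = N_h/N and N = 1440:
  stratum A: (340/1440)²·4.17²/71 = 0.0136536
  stratum B: (1000/1440)²·7.19²/54 = 0.461678
  stratum C: (100/1440)²·9.99²/20 = 0.0240645
V̂(ȳ_st) = 0.499396
SE(ȳ_st) = √0.499396 = 0.706679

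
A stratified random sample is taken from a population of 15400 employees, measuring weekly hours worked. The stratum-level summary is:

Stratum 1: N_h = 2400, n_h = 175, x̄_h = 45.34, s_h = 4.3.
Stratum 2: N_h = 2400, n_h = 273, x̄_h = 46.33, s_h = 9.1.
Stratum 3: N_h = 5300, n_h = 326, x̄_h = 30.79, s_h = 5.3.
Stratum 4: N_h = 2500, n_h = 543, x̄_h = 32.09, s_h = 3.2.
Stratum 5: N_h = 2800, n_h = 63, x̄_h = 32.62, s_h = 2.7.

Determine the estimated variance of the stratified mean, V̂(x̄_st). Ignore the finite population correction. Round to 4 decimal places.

V̂(x̄_st) = Σ W_h² s_h²/n_h, with W_h = N_h/N and N = 15400:
  stratum 1: (2400/15400)²·4.3²/175 = 0.00256614
  stratum 2: (2400/15400)²·9.1²/273 = 0.00736718
  stratum 3: (5300/15400)²·5.3²/326 = 0.0102057
  stratum 4: (2500/15400)²·3.2²/543 = 0.00049698
  stratum 5: (2800/15400)²·2.7²/63 = 0.00382527
V̂(x̄_st) = 0.0244613

V̂(x̄_st) ≈ 0.0245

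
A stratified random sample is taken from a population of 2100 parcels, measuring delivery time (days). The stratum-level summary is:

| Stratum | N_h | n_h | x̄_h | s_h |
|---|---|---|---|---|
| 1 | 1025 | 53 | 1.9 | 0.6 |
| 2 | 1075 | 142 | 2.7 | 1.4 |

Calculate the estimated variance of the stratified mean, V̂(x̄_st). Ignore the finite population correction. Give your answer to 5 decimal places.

V̂(x̄_st) = Σ W_h² s_h²/n_h, with W_h = N_h/N and N = 2100:
  stratum 1: (1025/2100)²·0.6²/53 = 0.00161821
  stratum 2: (1075/2100)²·1.4²/142 = 0.00361698
V̂(x̄_st) = 0.00523519

V̂(x̄_st) ≈ 0.00524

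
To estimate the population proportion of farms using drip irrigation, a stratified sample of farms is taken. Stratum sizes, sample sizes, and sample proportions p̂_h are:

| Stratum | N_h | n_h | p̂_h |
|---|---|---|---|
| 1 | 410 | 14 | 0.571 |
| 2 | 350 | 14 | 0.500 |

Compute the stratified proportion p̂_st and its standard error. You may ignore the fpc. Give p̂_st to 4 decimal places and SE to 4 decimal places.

N = 760; stratum weights W_h = N_h/N.
p̂_st = Σ W_h p̂_h = (410·0.571 + 350·0.500)/760 = 0.53830
V̂(p̂_st) = Σ W_h² p̂_h(1−p̂_h)/(n_h−1):
  stratum 1: (410/760)²·0.571·0.429/13 = 0.00548391
  stratum 2: (350/760)²·0.500·0.500/13 = 0.00407855
V̂(p̂_st) = 0.00956246; SE = √V̂ = 0.0977878

p̂_st ≈ 0.5383, SE ≈ 0.0978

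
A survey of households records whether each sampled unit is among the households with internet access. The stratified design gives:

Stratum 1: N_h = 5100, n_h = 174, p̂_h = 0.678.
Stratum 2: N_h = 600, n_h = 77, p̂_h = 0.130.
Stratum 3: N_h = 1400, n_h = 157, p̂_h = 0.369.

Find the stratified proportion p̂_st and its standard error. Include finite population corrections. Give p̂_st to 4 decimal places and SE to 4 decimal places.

p̂_st ≈ 0.5708, SE ≈ 0.0263

N = 7100; stratum weights W_h = N_h/N.
p̂_st = Σ W_h p̂_h = (5100·0.678 + 600·0.130 + 1400·0.369)/7100 = 0.57076
V̂(p̂_st) = Σ W_h² (1 − n_h/N_h) p̂_h(1−p̂_h)/(n_h−1):
  stratum 1: (5100/7100)²·(1 − 174/5100)·0.678·0.322/173 = 0.000628908
  stratum 2: (600/7100)²·(1 − 77/600)·0.130·0.870/76 = 9.26372e-06
  stratum 3: (1400/7100)²·(1 − 157/1400)·0.369·0.631/156 = 5.15245e-05
V̂(p̂_st) = 0.000689697; SE = √V̂ = 0.0262621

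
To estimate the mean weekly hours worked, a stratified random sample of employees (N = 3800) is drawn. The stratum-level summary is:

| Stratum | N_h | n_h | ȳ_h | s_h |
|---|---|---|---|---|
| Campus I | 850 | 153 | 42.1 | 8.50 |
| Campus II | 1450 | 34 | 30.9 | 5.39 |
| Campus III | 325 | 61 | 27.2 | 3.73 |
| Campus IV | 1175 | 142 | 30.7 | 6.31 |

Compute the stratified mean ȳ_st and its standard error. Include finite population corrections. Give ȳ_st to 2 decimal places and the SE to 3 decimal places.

ȳ_st ≈ 33.03, SE ≈ 0.407

ȳ_st = Σ W_h ȳ_h = (850·42.1 + 1450·30.9 + 325·27.2 + 1175·30.7)/3800 = 33.02697
V̂(ȳ_st) = Σ W_h² (1 − n_h/N_h) s_h²/n_h, with W_h = N_h/N and N = 3800:
  stratum Campus I: (850/3800)²·(1 − 153/850)·8.50²/153 = 0.0193745
  stratum Campus II: (1450/3800)²·(1 − 34/1450)·5.39²/34 = 0.121496
  stratum Campus III: (325/3800)²·(1 − 61/325)·3.73²/61 = 0.00135521
  stratum Campus IV: (1175/3800)²·(1 − 142/1175)·6.31²/142 = 0.023569
V̂(ȳ_st) = 0.165795
SE(ȳ_st) = √0.165795 = 0.407179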